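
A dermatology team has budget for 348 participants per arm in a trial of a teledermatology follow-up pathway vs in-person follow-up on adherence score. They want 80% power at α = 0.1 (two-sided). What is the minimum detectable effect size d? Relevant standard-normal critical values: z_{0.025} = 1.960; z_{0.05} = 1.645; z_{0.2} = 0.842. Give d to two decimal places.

For two independent groups of n = 348 each: d_min = (z_{α/2} + z_β)·√(2/n).
z-sum = 1.645 + 0.842 = 2.487.
d_min = 2.487 × √(2/348) = 2.487 × 0.0758 = 0.189.

d_min ≈ 0.19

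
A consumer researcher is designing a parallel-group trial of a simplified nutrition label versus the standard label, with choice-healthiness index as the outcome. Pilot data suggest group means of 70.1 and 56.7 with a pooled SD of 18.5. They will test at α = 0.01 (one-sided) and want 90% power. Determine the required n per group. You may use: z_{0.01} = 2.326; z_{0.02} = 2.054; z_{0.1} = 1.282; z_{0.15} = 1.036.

Cohen's d = |M₁ − M₂| / SD_pooled = |70.1 − 56.7| / 18.5 = 13.4 / 18.5 = 0.724.
For two independent groups with equal n: n = 2·((z_{α} + z_β) / d)².
z_{α} + z_β = 2.326 + 1.282 = 3.608.
n = 2 × (3.608 / 0.724)² = 2 × 4.983² = 2 × 24.83 = 49.7.
Round up to the next whole participant.

n = 50 per group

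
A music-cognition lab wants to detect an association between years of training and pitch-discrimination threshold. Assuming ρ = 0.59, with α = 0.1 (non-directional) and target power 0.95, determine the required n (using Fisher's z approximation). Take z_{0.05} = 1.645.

n = 27

Fisher's z: C = ½·ln((1+r)/(1−r)) = ½·ln(3.8780) = 0.6777.
n = ((z_{α/2} + z_β)/C)² + 3.
(1.645 + 1.645) / 0.6777 = 3.290 / 0.6777 = 4.855.
n = 4.855² + 3 = 23.57 + 3 = 26.6.
Round up.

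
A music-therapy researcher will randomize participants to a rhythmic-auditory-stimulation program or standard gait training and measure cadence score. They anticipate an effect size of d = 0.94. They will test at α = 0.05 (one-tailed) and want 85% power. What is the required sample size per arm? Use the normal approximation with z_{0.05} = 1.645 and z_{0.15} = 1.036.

For two independent groups with equal n: n = 2·((z_{α} + z_β) / d)².
z_{α} + z_β = 1.645 + 1.036 = 2.681.
n = 2 × (2.681 / 0.94)² = 2 × 2.852² = 2 × 8.13 = 16.3.
Round up to the next whole participant.

n = 17 per group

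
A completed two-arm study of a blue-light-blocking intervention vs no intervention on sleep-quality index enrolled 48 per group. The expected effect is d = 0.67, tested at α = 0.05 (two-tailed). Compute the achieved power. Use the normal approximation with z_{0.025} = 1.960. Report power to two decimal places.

power ≈ 0.91

For two equal groups, power = Φ(d·√(n/2) − z_{α/2}).
d·√(n/2) = 0.67 × √(48/2) = 0.67 × 4.899 = 3.282.
z_β = 3.282 − 1.960 = 1.322.
Power = Φ(1.322) = 0.907.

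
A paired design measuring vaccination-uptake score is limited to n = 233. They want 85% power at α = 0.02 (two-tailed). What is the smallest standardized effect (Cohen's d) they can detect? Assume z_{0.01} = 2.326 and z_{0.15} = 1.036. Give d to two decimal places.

For a single sample (or paired design) of n = 233: d_min = (z_{α/2} + z_β)/√n.
z-sum = 2.326 + 1.036 = 3.362.
d_min = 3.362 / √233 = 3.362 / 15.264 = 0.220.

d_min ≈ 0.22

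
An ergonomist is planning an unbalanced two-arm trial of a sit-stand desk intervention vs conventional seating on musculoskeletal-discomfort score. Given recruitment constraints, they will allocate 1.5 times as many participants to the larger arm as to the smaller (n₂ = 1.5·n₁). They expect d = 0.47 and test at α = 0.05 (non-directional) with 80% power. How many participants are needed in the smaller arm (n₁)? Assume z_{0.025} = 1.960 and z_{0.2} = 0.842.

With allocation ratio k = n₂/n₁ = 1.5, Var(x̄₁−x̄₂) = σ²(1/n₁ + 1/(k·n₁)) = σ²·(k+1)/(k·n₁).
So n₁ = (1 + 1/k)·((z_{α/2} + z_β)/d)² = 1.667 × (2.802/0.47)².
n₁ = 1.667 × 35.54 = 59.2.
Round up: n₁ = 60, giving n₂ = 1.5 × 60 = 90.

n₁ = 60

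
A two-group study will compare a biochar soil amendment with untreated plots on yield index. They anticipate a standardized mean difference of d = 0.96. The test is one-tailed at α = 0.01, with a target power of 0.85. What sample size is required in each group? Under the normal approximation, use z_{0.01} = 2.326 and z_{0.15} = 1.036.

n = 25 per group

For two independent groups with equal n: n = 2·((z_{α} + z_β) / d)².
z_{α} + z_β = 2.326 + 1.036 = 3.362.
n = 2 × (3.362 / 0.96)² = 2 × 3.502² = 2 × 12.26 = 24.5.
Round up to the next whole participant.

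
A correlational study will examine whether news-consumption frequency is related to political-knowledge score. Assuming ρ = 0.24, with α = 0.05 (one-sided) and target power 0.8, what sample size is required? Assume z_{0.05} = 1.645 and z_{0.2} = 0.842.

Fisher's z: C = ½·ln((1+r)/(1−r)) = ½·ln(1.6316) = 0.2448.
n = ((z_{α} + z_β)/C)² + 3.
(1.645 + 0.842) / 0.2448 = 2.487 / 0.2448 = 10.159.
n = 10.159² + 3 = 103.21 + 3 = 106.2.
Round up.

n = 107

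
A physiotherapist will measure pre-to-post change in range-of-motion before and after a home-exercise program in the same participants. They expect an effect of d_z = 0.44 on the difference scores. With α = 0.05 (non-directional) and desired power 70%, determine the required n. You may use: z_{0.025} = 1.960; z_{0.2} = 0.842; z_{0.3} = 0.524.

For a paired (one-sample on differences) test: n = ((z_{α/2} + z_β) / d)².
z_{α/2} + z_β = 1.960 + 0.524 = 2.484.
n = (2.484 / 0.44)² = 5.645² = 31.87.
Round up.

n = 32 pairs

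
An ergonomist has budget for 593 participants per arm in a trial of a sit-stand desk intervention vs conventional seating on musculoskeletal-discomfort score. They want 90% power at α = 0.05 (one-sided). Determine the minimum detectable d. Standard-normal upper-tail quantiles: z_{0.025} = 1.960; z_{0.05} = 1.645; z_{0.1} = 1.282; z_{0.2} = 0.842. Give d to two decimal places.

d_min ≈ 0.17

For two independent groups of n = 593 each: d_min = (z_{α} + z_β)·√(2/n).
z-sum = 1.645 + 1.282 = 2.927.
d_min = 2.927 × √(2/593) = 2.927 × 0.0581 = 0.170.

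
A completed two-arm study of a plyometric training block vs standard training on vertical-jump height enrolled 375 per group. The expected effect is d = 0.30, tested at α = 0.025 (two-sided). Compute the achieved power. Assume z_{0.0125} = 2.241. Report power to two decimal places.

For two equal groups, power = Φ(d·√(n/2) − z_{α/2}).
d·√(n/2) = 0.30 × √(375/2) = 0.30 × 13.693 = 4.108.
z_β = 4.108 − 2.241 = 1.867.
Power = Φ(1.867) = 0.969.

power ≈ 0.97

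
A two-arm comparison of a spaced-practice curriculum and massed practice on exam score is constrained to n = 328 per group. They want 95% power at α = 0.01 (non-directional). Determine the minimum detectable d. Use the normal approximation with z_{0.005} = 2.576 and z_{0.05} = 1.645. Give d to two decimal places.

For two independent groups of n = 328 each: d_min = (z_{α/2} + z_β)·√(2/n).
z-sum = 2.576 + 1.645 = 4.221.
d_min = 4.221 × √(2/328) = 4.221 × 0.0781 = 0.330.

d_min ≈ 0.33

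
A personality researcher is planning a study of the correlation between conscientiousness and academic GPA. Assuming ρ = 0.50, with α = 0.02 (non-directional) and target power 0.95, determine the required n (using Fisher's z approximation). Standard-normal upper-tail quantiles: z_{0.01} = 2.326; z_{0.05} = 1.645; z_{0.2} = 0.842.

Fisher's z: C = ½·ln((1+r)/(1−r)) = ½·ln(3.0000) = 0.5493.
n = ((z_{α/2} + z_β)/C)² + 3.
(2.326 + 1.645) / 0.5493 = 3.971 / 0.5493 = 7.229.
n = 7.229² + 3 = 52.26 + 3 = 55.3.
Round up.

n = 56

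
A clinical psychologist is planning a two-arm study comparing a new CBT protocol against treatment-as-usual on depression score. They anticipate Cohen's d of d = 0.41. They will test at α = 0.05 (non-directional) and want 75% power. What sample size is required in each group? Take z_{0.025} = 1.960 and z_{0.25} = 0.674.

For two independent groups with equal n: n = 2·((z_{α/2} + z_β) / d)².
z_{α/2} + z_β = 1.960 + 0.674 = 2.634.
n = 2 × (2.634 / 0.41)² = 2 × 6.424² = 2 × 41.27 = 82.5.
Round up to the next whole participant.

n = 83 per group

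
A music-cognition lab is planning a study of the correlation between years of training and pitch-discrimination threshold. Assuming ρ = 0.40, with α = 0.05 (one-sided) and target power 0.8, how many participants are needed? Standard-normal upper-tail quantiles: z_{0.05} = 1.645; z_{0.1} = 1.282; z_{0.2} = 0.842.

Fisher's z: C = ½·ln((1+r)/(1−r)) = ½·ln(2.3333) = 0.4236.
n = ((z_{α} + z_β)/C)² + 3.
(1.645 + 0.842) / 0.4236 = 2.487 / 0.4236 = 5.871.
n = 5.871² + 3 = 34.47 + 3 = 37.5.
Round up.

n = 38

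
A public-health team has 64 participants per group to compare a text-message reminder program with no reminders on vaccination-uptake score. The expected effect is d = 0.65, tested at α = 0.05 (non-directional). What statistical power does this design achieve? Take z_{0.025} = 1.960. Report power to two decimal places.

power ≈ 0.96

For two equal groups, power = Φ(d·√(n/2) − z_{α/2}).
d·√(n/2) = 0.65 × √(64/2) = 0.65 × 5.657 = 3.677.
z_β = 3.677 − 1.960 = 1.717.
Power = Φ(1.717) = 0.957.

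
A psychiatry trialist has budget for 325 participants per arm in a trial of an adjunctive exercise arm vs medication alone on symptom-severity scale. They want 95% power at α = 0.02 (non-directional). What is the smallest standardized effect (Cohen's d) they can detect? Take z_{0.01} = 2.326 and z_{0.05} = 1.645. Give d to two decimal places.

For two independent groups of n = 325 each: d_min = (z_{α/2} + z_β)·√(2/n).
z-sum = 2.326 + 1.645 = 3.971.
d_min = 3.971 × √(2/325) = 3.971 × 0.0784 = 0.312.

d_min ≈ 0.31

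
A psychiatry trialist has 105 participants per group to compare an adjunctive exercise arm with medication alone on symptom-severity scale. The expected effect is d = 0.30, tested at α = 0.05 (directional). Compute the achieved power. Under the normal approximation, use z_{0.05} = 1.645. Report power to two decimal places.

For two equal groups, power = Φ(d·√(n/2) − z_{α}).
d·√(n/2) = 0.30 × √(105/2) = 0.30 × 7.246 = 2.174.
z_β = 2.174 − 1.645 = 0.529.
Power = Φ(0.529) = 0.701.

power ≈ 0.70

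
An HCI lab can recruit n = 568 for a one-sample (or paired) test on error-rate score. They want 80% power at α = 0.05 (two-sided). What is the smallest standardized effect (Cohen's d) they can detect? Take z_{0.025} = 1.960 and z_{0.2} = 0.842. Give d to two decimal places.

For a single sample (or paired design) of n = 568: d_min = (z_{α/2} + z_β)/√n.
z-sum = 1.960 + 0.842 = 2.802.
d_min = 2.802 / √568 = 2.802 / 23.833 = 0.118.

d_min ≈ 0.12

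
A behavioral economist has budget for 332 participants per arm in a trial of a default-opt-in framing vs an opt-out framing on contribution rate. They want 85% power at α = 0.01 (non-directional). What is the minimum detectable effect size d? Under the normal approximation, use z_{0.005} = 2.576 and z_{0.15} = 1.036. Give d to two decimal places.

For two independent groups of n = 332 each: d_min = (z_{α/2} + z_β)·√(2/n).
z-sum = 2.576 + 1.036 = 3.612.
d_min = 3.612 × √(2/332) = 3.612 × 0.0776 = 0.280.

d_min ≈ 0.28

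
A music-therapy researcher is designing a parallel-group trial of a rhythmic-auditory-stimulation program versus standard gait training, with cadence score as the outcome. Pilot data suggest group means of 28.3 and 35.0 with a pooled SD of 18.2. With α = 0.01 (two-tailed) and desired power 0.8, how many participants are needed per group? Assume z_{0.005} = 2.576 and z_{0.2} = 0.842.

n = 173 per group

Cohen's d = |M₁ − M₂| / SD_pooled = |28.3 − 35.0| / 18.2 = 6.7 / 18.2 = 0.368.
For two independent groups with equal n: n = 2·((z_{α/2} + z_β) / d)².
z_{α/2} + z_β = 2.576 + 0.842 = 3.418.
n = 2 × (3.418 / 0.368)² = 2 × 9.288² = 2 × 86.27 = 172.5.
Round up to the next whole participant.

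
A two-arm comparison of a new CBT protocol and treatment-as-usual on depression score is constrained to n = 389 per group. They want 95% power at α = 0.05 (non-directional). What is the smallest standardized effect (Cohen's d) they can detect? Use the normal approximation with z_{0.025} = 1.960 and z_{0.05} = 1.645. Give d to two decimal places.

d_min ≈ 0.26

For two independent groups of n = 389 each: d_min = (z_{α/2} + z_β)·√(2/n).
z-sum = 1.960 + 1.645 = 3.605.
d_min = 3.605 × √(2/389) = 3.605 × 0.0717 = 0.258.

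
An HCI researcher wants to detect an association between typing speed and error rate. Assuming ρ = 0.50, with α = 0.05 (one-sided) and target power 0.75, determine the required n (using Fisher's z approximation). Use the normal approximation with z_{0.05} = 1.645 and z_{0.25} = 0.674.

Fisher's z: C = ½·ln((1+r)/(1−r)) = ½·ln(3.0000) = 0.5493.
n = ((z_{α} + z_β)/C)² + 3.
(1.645 + 0.674) / 0.5493 = 2.319 / 0.5493 = 4.222.
n = 4.222² + 3 = 17.82 + 3 = 20.8.
Round up.

n = 21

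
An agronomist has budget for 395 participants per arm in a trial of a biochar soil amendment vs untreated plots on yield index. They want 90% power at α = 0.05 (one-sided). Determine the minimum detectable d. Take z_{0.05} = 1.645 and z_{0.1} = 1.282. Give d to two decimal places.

For two independent groups of n = 395 each: d_min = (z_{α} + z_β)·√(2/n).
z-sum = 1.645 + 1.282 = 2.927.
d_min = 2.927 × √(2/395) = 2.927 × 0.0712 = 0.208.

d_min ≈ 0.21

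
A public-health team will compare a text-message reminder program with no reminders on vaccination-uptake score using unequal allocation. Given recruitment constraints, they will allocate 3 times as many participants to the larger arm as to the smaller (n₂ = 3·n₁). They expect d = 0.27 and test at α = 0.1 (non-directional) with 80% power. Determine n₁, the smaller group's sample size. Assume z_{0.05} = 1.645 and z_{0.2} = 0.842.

With allocation ratio k = n₂/n₁ = 3, Var(x̄₁−x̄₂) = σ²(1/n₁ + 1/(k·n₁)) = σ²·(k+1)/(k·n₁).
So n₁ = (1 + 1/k)·((z_{α/2} + z_β)/d)² = 1.333 × (2.487/0.27)².
n₁ = 1.333 × 84.84 = 113.1.
Round up: n₁ = 114, giving n₂ = 3 × 114 = 342.

n₁ = 114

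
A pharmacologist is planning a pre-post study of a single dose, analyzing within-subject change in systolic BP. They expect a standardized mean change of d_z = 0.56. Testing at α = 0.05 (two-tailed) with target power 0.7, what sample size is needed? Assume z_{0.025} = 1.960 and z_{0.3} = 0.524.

n = 20 pairs

For a paired (one-sample on differences) test: n = ((z_{α/2} + z_β) / d)².
z_{α/2} + z_β = 1.960 + 0.524 = 2.484.
n = (2.484 / 0.56)² = 4.436² = 19.68.
Round up.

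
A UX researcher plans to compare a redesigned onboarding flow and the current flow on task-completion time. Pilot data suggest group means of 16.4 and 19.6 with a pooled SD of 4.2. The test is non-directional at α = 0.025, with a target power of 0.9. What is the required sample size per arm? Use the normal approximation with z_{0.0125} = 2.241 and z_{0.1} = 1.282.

n = 43 per group

Cohen's d = |M₁ − M₂| / SD_pooled = |16.4 − 19.6| / 4.2 = 3.2 / 4.2 = 0.762.
For two independent groups with equal n: n = 2·((z_{α/2} + z_β) / d)².
z_{α/2} + z_β = 2.241 + 1.282 = 3.523.
n = 2 × (3.523 / 0.762)² = 2 × 4.623² = 2 × 21.38 = 42.8.
Round up to the next whole participant.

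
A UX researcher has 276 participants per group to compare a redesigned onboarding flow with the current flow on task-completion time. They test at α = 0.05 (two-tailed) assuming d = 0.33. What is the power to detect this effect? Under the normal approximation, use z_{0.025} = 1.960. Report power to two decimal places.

power ≈ 0.97

For two equal groups, power = Φ(d·√(n/2) − z_{α/2}).
d·√(n/2) = 0.33 × √(276/2) = 0.33 × 11.747 = 3.877.
z_β = 3.877 − 1.960 = 1.917.
Power = Φ(1.917) = 0.972.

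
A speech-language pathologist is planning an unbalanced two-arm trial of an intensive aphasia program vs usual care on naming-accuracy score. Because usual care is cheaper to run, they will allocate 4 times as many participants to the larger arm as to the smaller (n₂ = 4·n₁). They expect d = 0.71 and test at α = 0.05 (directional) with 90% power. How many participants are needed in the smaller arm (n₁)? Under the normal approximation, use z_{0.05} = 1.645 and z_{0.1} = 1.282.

n₁ = 22

With allocation ratio k = n₂/n₁ = 4, Var(x̄₁−x̄₂) = σ²(1/n₁ + 1/(k·n₁)) = σ²·(k+1)/(k·n₁).
So n₁ = (1 + 1/k)·((z_{α} + z_β)/d)² = 1.250 × (2.927/0.71)².
n₁ = 1.250 × 17.00 = 21.2.
Round up: n₁ = 22, giving n₂ = 4 × 22 = 88.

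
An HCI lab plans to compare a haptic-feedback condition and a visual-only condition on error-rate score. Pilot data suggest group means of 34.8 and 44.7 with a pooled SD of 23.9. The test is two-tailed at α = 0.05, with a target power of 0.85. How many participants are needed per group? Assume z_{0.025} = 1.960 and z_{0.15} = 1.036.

Cohen's d = |M₁ − M₂| / SD_pooled = |34.8 − 44.7| / 23.9 = 9.9 / 23.9 = 0.414.
For two independent groups with equal n: n = 2·((z_{α/2} + z_β) / d)².
z_{α/2} + z_β = 1.960 + 1.036 = 2.996.
n = 2 × (2.996 / 0.414)² = 2 × 7.237² = 2 × 52.37 = 104.7.
Round up to the next whole participant.

n = 105 per group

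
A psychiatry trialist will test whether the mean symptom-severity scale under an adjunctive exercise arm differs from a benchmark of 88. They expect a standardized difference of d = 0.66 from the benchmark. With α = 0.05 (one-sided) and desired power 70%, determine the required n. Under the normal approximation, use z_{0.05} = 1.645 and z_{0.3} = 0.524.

For a one-sample test: n = ((z_{α} + z_β) / d)².
z_{α} + z_β = 1.645 + 0.524 = 2.169.
n = (2.169 / 0.66)² = 3.286² = 10.80.
Round up.

n = 11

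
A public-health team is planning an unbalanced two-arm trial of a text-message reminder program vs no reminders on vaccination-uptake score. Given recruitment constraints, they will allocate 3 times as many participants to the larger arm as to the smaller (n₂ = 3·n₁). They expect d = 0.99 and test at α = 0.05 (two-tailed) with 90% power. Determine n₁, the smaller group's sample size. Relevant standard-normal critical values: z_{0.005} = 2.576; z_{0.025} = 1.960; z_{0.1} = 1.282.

With allocation ratio k = n₂/n₁ = 3, Var(x̄₁−x̄₂) = σ²(1/n₁ + 1/(k·n₁)) = σ²·(k+1)/(k·n₁).
So n₁ = (1 + 1/k)·((z_{α/2} + z_β)/d)² = 1.333 × (3.242/0.99)².
n₁ = 1.333 × 10.72 = 14.3.
Round up: n₁ = 15, giving n₂ = 3 × 15 = 45.

n₁ = 15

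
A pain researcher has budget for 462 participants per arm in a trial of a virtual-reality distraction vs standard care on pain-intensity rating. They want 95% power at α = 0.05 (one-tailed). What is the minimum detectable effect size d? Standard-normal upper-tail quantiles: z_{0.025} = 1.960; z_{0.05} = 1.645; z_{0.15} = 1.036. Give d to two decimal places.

d_min ≈ 0.22

For two independent groups of n = 462 each: d_min = (z_{α} + z_β)·√(2/n).
z-sum = 1.645 + 1.645 = 3.290.
d_min = 3.290 × √(2/462) = 3.290 × 0.0658 = 0.216.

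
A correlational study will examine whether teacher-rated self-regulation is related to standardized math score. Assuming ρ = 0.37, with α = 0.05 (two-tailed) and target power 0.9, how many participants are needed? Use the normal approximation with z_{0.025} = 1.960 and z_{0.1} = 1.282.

Fisher's z: C = ½·ln((1+r)/(1−r)) = ½·ln(2.1746) = 0.3884.
n = ((z_{α/2} + z_β)/C)² + 3.
(1.960 + 1.282) / 0.3884 = 3.242 / 0.3884 = 8.347.
n = 8.347² + 3 = 69.67 + 3 = 72.7.
Round up.

n = 73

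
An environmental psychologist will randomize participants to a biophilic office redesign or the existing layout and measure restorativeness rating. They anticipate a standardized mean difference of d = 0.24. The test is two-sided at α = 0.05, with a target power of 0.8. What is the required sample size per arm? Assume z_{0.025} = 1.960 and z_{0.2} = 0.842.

n = 273 per group

For two independent groups with equal n: n = 2·((z_{α/2} + z_β) / d)².
z_{α/2} + z_β = 1.960 + 0.842 = 2.802.
n = 2 × (2.802 / 0.24)² = 2 × 11.675² = 2 × 136.31 = 272.6.
Round up to the next whole participant.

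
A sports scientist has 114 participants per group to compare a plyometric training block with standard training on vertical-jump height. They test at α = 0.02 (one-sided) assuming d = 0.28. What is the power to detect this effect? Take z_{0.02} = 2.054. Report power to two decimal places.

power ≈ 0.52

For two equal groups, power = Φ(d·√(n/2) − z_{α}).
d·√(n/2) = 0.28 × √(114/2) = 0.28 × 7.550 = 2.114.
z_β = 2.114 − 2.054 = 0.060.
Power = Φ(0.060) = 0.524.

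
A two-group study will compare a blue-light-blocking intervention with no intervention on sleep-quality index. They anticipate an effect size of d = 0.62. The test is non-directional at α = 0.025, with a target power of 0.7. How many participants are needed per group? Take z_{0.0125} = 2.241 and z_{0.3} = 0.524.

n = 40 per group

For two independent groups with equal n: n = 2·((z_{α/2} + z_β) / d)².
z_{α/2} + z_β = 2.241 + 0.524 = 2.765.
n = 2 × (2.765 / 0.62)² = 2 × 4.460² = 2 × 19.89 = 39.8.
Round up to the next whole participant.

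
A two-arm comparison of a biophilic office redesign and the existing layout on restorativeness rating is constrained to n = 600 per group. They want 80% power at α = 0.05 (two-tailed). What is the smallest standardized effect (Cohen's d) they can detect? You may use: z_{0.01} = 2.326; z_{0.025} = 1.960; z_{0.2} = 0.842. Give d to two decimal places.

d_min ≈ 0.16

For two independent groups of n = 600 each: d_min = (z_{α/2} + z_β)·√(2/n).
z-sum = 1.960 + 0.842 = 2.802.
d_min = 2.802 × √(2/600) = 2.802 × 0.0577 = 0.162.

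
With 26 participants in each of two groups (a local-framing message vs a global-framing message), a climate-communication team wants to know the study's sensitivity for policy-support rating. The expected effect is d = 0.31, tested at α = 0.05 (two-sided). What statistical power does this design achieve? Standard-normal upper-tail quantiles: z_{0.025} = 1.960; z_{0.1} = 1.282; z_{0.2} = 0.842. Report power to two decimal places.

power ≈ 0.20

For two equal groups, power = Φ(d·√(n/2) − z_{α/2}).
d·√(n/2) = 0.31 × √(26/2) = 0.31 × 3.606 = 1.118.
z_β = 1.118 − 1.960 = -0.842.
Power = Φ(-0.842) = 0.200.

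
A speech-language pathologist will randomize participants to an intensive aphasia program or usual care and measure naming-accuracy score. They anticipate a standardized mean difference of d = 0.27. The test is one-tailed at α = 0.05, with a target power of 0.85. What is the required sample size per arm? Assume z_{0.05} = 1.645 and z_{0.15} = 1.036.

For two independent groups with equal n: n = 2·((z_{α} + z_β) / d)².
z_{α} + z_β = 1.645 + 1.036 = 2.681.
n = 2 × (2.681 / 0.27)² = 2 × 9.930² = 2 × 98.60 = 197.2.
Round up to the next whole participant.

n = 198 per group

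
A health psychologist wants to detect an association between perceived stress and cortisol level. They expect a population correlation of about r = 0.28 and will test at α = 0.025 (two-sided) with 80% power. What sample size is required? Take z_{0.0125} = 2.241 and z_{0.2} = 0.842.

n = 118

Fisher's z: C = ½·ln((1+r)/(1−r)) = ½·ln(1.7778) = 0.2877.
n = ((z_{α/2} + z_β)/C)² + 3.
(2.241 + 0.842) / 0.2877 = 3.083 / 0.2877 = 10.716.
n = 10.716² + 3 = 114.83 + 3 = 117.8.
Round up.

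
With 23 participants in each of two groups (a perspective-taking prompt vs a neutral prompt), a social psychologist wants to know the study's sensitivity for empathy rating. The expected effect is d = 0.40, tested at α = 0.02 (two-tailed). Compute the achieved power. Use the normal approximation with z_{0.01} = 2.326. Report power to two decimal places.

For two equal groups, power = Φ(d·√(n/2) − z_{α/2}).
d·√(n/2) = 0.40 × √(23/2) = 0.40 × 3.391 = 1.356.
z_β = 1.356 − 2.326 = -0.970.
Power = Φ(-0.970) = 0.166.

power ≈ 0.17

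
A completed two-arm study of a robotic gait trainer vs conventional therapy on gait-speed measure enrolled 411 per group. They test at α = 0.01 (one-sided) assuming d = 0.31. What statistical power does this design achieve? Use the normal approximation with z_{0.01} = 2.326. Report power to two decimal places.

power ≈ 0.98

For two equal groups, power = Φ(d·√(n/2) − z_{α}).
d·√(n/2) = 0.31 × √(411/2) = 0.31 × 14.335 = 4.444.
z_β = 4.444 − 2.326 = 2.118.
Power = Φ(2.118) = 0.983.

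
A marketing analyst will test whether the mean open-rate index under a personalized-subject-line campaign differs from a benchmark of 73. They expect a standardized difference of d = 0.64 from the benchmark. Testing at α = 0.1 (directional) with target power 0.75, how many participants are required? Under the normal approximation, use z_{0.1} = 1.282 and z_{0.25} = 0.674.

For a one-sample test: n = ((z_{α} + z_β) / d)².
z_{α} + z_β = 1.282 + 0.674 = 1.956.
n = (1.956 / 0.64)² = 3.056² = 9.34.
Round up.

n = 10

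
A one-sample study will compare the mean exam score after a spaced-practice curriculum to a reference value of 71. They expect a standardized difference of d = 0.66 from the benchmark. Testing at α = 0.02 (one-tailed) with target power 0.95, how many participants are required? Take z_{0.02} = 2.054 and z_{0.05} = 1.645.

For a one-sample test: n = ((z_{α} + z_β) / d)².
z_{α} + z_β = 2.054 + 1.645 = 3.699.
n = (3.699 / 0.66)² = 5.605² = 31.41.
Round up.

n = 32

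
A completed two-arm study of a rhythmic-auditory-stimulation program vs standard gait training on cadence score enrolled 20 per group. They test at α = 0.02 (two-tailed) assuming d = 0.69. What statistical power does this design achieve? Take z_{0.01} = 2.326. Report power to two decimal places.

For two equal groups, power = Φ(d·√(n/2) − z_{α/2}).
d·√(n/2) = 0.69 × √(20/2) = 0.69 × 3.162 = 2.182.
z_β = 2.182 − 2.326 = -0.144.
Power = Φ(-0.144) = 0.443.

power ≈ 0.44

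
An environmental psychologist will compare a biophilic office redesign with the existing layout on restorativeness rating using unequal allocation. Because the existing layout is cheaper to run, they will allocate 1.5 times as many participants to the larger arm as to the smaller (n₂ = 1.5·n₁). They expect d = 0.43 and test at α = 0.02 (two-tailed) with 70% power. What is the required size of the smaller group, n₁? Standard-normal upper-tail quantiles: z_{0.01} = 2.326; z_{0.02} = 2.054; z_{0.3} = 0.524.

n₁ = 74

With allocation ratio k = n₂/n₁ = 1.5, Var(x̄₁−x̄₂) = σ²(1/n₁ + 1/(k·n₁)) = σ²·(k+1)/(k·n₁).
So n₁ = (1 + 1/k)·((z_{α/2} + z_β)/d)² = 1.667 × (2.850/0.43)².
n₁ = 1.667 × 43.93 = 73.2.
Round up: n₁ = 74, giving n₂ = 1.5 × 74 = 111.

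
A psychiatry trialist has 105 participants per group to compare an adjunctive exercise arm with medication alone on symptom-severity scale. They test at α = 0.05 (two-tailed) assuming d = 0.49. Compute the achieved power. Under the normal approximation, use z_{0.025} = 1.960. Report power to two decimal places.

power ≈ 0.94

For two equal groups, power = Φ(d·√(n/2) − z_{α/2}).
d·√(n/2) = 0.49 × √(105/2) = 0.49 × 7.246 = 3.550.
z_β = 3.550 − 1.960 = 1.590.
Power = Φ(1.590) = 0.944.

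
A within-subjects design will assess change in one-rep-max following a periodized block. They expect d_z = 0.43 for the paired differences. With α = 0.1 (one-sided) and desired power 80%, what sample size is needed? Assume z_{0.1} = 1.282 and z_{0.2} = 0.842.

n = 25 pairs

For a paired (one-sample on differences) test: n = ((z_{α} + z_β) / d)².
z_{α} + z_β = 1.282 + 0.842 = 2.124.
n = (2.124 / 0.43)² = 4.940² = 24.40.
Round up.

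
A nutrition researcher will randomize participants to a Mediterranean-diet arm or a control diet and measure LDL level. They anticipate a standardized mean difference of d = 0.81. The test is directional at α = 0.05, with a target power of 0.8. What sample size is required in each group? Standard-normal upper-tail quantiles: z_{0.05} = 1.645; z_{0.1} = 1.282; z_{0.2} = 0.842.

n = 19 per group

For two independent groups with equal n: n = 2·((z_{α} + z_β) / d)².
z_{α} + z_β = 1.645 + 0.842 = 2.487.
n = 2 × (2.487 / 0.81)² = 2 × 3.070² = 2 × 9.43 = 18.9.
Round up to the next whole participant.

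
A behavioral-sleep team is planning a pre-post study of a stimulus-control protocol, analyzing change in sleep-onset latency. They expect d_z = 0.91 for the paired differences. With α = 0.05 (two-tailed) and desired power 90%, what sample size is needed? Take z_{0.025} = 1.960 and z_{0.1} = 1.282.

For a paired (one-sample on differences) test: n = ((z_{α/2} + z_β) / d)².
z_{α/2} + z_β = 1.960 + 1.282 = 3.242.
n = (3.242 / 0.91)² = 3.563² = 12.69.
Round up.

n = 13 pairs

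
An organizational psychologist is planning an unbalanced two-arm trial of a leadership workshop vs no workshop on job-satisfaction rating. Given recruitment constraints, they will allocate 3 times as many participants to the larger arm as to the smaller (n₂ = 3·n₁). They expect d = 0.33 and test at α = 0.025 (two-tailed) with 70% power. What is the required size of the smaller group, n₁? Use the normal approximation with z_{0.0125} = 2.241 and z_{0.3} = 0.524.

n₁ = 94

With allocation ratio k = n₂/n₁ = 3, Var(x̄₁−x̄₂) = σ²(1/n₁ + 1/(k·n₁)) = σ²·(k+1)/(k·n₁).
So n₁ = (1 + 1/k)·((z_{α/2} + z_β)/d)² = 1.333 × (2.765/0.33)².
n₁ = 1.333 × 70.20 = 93.6.
Round up: n₁ = 94, giving n₂ = 3 × 94 = 282.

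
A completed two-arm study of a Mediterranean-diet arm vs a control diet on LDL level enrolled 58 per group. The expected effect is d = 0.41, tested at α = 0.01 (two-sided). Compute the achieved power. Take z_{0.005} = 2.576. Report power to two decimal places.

For two equal groups, power = Φ(d·√(n/2) − z_{α/2}).
d·√(n/2) = 0.41 × √(58/2) = 0.41 × 5.385 = 2.208.
z_β = 2.208 − 2.576 = -0.368.
Power = Φ(-0.368) = 0.356.

power ≈ 0.36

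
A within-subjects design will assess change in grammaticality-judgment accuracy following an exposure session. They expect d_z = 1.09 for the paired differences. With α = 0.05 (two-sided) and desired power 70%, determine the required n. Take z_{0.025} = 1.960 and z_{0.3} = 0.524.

For a paired (one-sample on differences) test: n = ((z_{α/2} + z_β) / d)².
z_{α/2} + z_β = 1.960 + 0.524 = 2.484.
n = (2.484 / 1.09)² = 2.279² = 5.19.
Round up.

n = 6 pairs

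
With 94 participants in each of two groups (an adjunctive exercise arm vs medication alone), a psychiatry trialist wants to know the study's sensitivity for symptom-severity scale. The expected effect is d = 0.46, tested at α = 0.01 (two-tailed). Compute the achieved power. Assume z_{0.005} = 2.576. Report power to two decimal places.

For two equal groups, power = Φ(d·√(n/2) − z_{α/2}).
d·√(n/2) = 0.46 × √(94/2) = 0.46 × 6.856 = 3.154.
z_β = 3.154 − 2.576 = 0.578.
Power = Φ(0.578) = 0.718.

power ≈ 0.72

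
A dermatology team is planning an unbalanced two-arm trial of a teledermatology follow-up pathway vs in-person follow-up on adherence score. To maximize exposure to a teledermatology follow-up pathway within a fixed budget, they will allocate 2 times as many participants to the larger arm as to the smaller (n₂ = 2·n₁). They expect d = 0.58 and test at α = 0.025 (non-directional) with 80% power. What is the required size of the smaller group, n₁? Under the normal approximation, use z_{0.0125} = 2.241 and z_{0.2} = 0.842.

n₁ = 43

With allocation ratio k = n₂/n₁ = 2, Var(x̄₁−x̄₂) = σ²(1/n₁ + 1/(k·n₁)) = σ²·(k+1)/(k·n₁).
So n₁ = (1 + 1/k)·((z_{α/2} + z_β)/d)² = 1.500 × (3.083/0.58)².
n₁ = 1.500 × 28.25 = 42.4.
Round up: n₁ = 43, giving n₂ = 2 × 43 = 86.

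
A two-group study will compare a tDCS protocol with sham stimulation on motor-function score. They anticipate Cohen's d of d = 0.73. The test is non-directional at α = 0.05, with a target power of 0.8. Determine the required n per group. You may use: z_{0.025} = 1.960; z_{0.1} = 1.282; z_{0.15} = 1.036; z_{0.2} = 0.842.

For two independent groups with equal n: n = 2·((z_{α/2} + z_β) / d)².
z_{α/2} + z_β = 1.960 + 0.842 = 2.802.
n = 2 × (2.802 / 0.73)² = 2 × 3.838² = 2 × 14.73 = 29.5.
Round up to the next whole participant.

n = 30 per group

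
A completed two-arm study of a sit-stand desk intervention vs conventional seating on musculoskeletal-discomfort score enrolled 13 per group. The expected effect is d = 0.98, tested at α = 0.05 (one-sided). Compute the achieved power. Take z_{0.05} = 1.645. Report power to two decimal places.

power ≈ 0.80

For two equal groups, power = Φ(d·√(n/2) − z_{α}).
d·√(n/2) = 0.98 × √(13/2) = 0.98 × 2.550 = 2.499.
z_β = 2.499 − 1.645 = 0.854.
Power = Φ(0.854) = 0.803.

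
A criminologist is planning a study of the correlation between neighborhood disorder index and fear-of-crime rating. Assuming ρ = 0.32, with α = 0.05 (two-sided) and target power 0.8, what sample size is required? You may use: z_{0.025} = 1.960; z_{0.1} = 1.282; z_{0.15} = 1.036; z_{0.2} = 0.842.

n = 75

Fisher's z: C = ½·ln((1+r)/(1−r)) = ½·ln(1.9412) = 0.3316.
n = ((z_{α/2} + z_β)/C)² + 3.
(1.960 + 0.842) / 0.3316 = 2.802 / 0.3316 = 8.450.
n = 8.450² + 3 = 71.40 + 3 = 74.4.
Round up.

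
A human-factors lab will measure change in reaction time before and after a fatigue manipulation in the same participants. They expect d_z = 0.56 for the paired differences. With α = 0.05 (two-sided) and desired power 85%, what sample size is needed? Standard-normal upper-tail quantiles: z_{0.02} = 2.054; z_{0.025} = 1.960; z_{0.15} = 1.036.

For a paired (one-sample on differences) test: n = ((z_{α/2} + z_β) / d)².
z_{α/2} + z_β = 1.960 + 1.036 = 2.996.
n = (2.996 / 0.56)² = 5.350² = 28.62.
Round up.

n = 29 pairs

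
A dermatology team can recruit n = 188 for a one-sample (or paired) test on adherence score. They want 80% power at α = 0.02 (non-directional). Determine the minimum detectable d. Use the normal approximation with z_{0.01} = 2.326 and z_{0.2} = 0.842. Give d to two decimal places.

d_min ≈ 0.23

For a single sample (or paired design) of n = 188: d_min = (z_{α/2} + z_β)/√n.
z-sum = 2.326 + 0.842 = 3.168.
d_min = 3.168 / √188 = 3.168 / 13.711 = 0.231.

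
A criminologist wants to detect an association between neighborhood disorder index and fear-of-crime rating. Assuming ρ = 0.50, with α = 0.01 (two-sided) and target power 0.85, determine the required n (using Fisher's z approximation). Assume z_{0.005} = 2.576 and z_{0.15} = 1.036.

n = 47

Fisher's z: C = ½·ln((1+r)/(1−r)) = ½·ln(3.0000) = 0.5493.
n = ((z_{α/2} + z_β)/C)² + 3.
(2.576 + 1.036) / 0.5493 = 3.612 / 0.5493 = 6.576.
n = 6.576² + 3 = 43.24 + 3 = 46.2.
Round up.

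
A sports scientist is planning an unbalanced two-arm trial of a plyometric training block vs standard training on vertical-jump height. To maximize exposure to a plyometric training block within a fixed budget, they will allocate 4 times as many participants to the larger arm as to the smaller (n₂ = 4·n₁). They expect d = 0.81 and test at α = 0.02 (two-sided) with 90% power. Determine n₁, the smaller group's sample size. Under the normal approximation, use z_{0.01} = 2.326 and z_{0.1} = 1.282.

n₁ = 25

With allocation ratio k = n₂/n₁ = 4, Var(x̄₁−x̄₂) = σ²(1/n₁ + 1/(k·n₁)) = σ²·(k+1)/(k·n₁).
So n₁ = (1 + 1/k)·((z_{α/2} + z_β)/d)² = 1.250 × (3.608/0.81)².
n₁ = 1.250 × 19.84 = 24.8.
Round up: n₁ = 25, giving n₂ = 4 × 25 = 100.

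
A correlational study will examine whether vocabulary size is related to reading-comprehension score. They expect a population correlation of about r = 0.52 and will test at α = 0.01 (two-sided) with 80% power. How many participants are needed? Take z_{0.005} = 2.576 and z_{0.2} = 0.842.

n = 39

Fisher's z: C = ½·ln((1+r)/(1−r)) = ½·ln(3.1667) = 0.5763.
n = ((z_{α/2} + z_β)/C)² + 3.
(2.576 + 0.842) / 0.5763 = 3.418 / 0.5763 = 5.931.
n = 5.931² + 3 = 35.18 + 3 = 38.2.
Round up.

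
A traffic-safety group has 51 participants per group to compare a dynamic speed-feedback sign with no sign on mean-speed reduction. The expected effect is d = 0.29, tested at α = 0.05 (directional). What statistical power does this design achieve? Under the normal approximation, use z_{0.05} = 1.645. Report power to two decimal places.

For two equal groups, power = Φ(d·√(n/2) − z_{α}).
d·√(n/2) = 0.29 × √(51/2) = 0.29 × 5.050 = 1.464.
z_β = 1.464 − 1.645 = -0.181.
Power = Φ(-0.181) = 0.428.

power ≈ 0.43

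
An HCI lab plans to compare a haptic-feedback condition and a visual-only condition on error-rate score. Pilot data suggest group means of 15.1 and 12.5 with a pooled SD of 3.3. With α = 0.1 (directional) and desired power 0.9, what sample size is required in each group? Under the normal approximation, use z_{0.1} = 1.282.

n = 22 per group

Cohen's d = |M₁ − M₂| / SD_pooled = |15.1 − 12.5| / 3.3 = 2.6 / 3.3 = 0.788.
For two independent groups with equal n: n = 2·((z_{α} + z_β) / d)².
z_{α} + z_β = 1.282 + 1.282 = 2.564.
n = 2 × (2.564 / 0.788)² = 2 × 3.254² = 2 × 10.59 = 21.2.
Round up to the next whole participant.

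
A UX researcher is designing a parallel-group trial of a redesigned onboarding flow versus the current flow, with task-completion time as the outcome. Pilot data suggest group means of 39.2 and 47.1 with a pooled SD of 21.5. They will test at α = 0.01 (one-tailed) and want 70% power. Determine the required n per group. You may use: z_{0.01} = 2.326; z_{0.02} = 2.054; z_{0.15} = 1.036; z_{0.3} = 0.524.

Cohen's d = |M₁ − M₂| / SD_pooled = |39.2 − 47.1| / 21.5 = 7.9 / 21.5 = 0.367.
For two independent groups with equal n: n = 2·((z_{α} + z_β) / d)².
z_{α} + z_β = 2.326 + 0.524 = 2.850.
n = 2 × (2.850 / 0.367)² = 2 × 7.766² = 2 × 60.31 = 120.6.
Round up to the next whole participant.

n = 121 per group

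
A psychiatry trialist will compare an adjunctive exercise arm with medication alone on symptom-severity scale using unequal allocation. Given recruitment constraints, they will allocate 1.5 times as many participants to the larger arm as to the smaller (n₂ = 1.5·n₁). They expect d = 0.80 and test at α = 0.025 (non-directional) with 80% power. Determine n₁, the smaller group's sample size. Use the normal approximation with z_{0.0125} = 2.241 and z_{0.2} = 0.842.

n₁ = 25

With allocation ratio k = n₂/n₁ = 1.5, Var(x̄₁−x̄₂) = σ²(1/n₁ + 1/(k·n₁)) = σ²·(k+1)/(k·n₁).
So n₁ = (1 + 1/k)·((z_{α/2} + z_β)/d)² = 1.667 × (3.083/0.80)².
n₁ = 1.667 × 14.85 = 24.8.
Round up: n₁ = 25, giving n₂ = ⌈1.5 × 25⌉ = ⌈37.5⌉ = 38.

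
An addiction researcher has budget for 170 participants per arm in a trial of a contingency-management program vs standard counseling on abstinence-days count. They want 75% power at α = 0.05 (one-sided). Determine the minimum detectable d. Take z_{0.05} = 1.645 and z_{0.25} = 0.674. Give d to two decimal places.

For two independent groups of n = 170 each: d_min = (z_{α} + z_β)·√(2/n).
z-sum = 1.645 + 0.674 = 2.319.
d_min = 2.319 × √(2/170) = 2.319 × 0.1085 = 0.252.

d_min ≈ 0.25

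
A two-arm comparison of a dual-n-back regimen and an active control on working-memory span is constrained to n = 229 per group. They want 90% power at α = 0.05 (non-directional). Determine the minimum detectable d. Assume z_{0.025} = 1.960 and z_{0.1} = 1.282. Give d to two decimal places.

d_min ≈ 0.30

For two independent groups of n = 229 each: d_min = (z_{α/2} + z_β)·√(2/n).
z-sum = 1.960 + 1.282 = 3.242.
d_min = 3.242 × √(2/229) = 3.242 × 0.0935 = 0.303.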